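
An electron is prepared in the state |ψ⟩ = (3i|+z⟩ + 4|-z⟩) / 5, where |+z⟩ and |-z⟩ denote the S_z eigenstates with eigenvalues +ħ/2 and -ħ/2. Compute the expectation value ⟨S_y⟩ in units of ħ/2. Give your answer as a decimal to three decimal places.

-0.960

⟨σ_y⟩ = 2 Im(a* b)/(|a|²+|b|²) with a = 3i, b = 4.
a* b = -12i, so ⟨σ_y⟩ = -24/25.
⟨S_y⟩ = (ħ/2)·⟨σ_y⟩.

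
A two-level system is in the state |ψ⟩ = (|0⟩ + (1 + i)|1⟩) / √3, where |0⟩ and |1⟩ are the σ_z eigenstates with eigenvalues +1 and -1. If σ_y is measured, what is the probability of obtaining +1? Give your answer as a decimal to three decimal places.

|+y⟩ = (|0⟩ + i|1⟩)/√2, so ⟨+y|ψ⟩ = (2 - i) / (√2·√3).
P = |2 - i|² / 6 = 5/6.

0.833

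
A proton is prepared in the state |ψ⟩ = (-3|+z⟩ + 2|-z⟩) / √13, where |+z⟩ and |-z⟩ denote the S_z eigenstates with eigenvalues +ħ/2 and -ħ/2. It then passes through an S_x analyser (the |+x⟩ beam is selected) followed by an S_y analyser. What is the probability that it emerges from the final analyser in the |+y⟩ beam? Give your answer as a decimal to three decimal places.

First analyser (S_x): P(|+x⟩) = |⟨+x|ψ⟩|² = 1/26.
After stage 1 the state is |+x⟩; P(|+y⟩) = |⟨+y|+x⟩|² = 1/2.
Joint probability = 1/26 × 1/2 = 0.019.

0.019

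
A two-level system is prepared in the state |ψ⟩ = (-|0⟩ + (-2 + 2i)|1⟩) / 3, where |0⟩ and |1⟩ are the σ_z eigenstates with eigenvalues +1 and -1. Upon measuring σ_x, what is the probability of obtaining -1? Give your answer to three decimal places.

|-x⟩ = (|0⟩ - |1⟩)/√2, so ⟨-x|ψ⟩ = (1 - 2i) / (√2·3).
P = |1 - 2i|² / 18 = 5/18.

0.278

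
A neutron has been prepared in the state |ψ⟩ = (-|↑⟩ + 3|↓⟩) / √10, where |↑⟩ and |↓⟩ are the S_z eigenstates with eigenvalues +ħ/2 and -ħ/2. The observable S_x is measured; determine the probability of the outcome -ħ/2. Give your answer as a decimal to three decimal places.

0.800

|-x⟩ = (|↑⟩ - |↓⟩)/√2, so ⟨-x|ψ⟩ = (-4) / (√2·√10).
P = |-4|² / 20 = 16/20.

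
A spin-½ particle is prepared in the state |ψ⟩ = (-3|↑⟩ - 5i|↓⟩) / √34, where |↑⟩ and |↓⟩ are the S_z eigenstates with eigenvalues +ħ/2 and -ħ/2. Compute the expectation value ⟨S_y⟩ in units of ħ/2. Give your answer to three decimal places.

⟨σ_y⟩ = 2 Im(a* b)/(|a|²+|b|²) with a = -3, b = -5i.
a* b = 15i, so ⟨σ_y⟩ = 30/34.
⟨S_y⟩ = (ħ/2)·⟨σ_y⟩.

0.882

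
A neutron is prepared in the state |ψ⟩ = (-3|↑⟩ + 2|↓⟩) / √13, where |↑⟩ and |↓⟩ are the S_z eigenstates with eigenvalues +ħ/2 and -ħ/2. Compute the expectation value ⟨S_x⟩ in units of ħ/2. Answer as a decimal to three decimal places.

-0.923

⟨σ_x⟩ = 2 Re(a* b)/(|a|²+|b|²) with a = -3, b = 2.
a* b = -6, so ⟨σ_x⟩ = -12/13.
⟨S_x⟩ = (ħ/2)·⟨σ_x⟩.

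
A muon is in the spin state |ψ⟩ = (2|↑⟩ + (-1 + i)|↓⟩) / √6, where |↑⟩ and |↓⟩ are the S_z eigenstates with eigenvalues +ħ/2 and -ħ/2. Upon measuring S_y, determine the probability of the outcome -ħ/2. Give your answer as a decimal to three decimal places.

|-y⟩ = (|↑⟩ - i|↓⟩)/√2, so ⟨-y|ψ⟩ = (1 - i) / (√2·√6).
P = |1 - i|² / 12 = 2/12.

0.167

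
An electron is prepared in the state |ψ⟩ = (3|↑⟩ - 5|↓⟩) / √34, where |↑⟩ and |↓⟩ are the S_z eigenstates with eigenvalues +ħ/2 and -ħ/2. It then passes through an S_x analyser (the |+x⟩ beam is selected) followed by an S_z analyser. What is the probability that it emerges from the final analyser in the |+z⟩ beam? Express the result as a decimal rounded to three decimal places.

0.029

First analyser (S_x): P(|+x⟩) = |⟨+x|ψ⟩|² = 4/68.
After stage 1 the state is |+x⟩; P(|+z⟩) = |⟨+z|+x⟩|² = 1/2.
Joint probability = 4/68 × 1/2 = 0.029.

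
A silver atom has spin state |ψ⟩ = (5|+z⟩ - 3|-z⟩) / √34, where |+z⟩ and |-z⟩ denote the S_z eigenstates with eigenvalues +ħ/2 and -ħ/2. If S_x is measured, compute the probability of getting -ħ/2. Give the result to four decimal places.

0.9412

|-x⟩ = (|+z⟩ - |-z⟩)/√2, so ⟨-x|ψ⟩ = (8) / (√2·√34).
P = |8|² / 68 = 64/68.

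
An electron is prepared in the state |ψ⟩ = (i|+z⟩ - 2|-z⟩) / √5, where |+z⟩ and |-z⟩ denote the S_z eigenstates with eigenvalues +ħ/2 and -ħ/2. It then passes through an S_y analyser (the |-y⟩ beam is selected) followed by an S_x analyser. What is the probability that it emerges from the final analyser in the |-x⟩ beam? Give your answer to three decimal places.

First analyser (S_y): P(|-y⟩) = |⟨-y|ψ⟩|² = 1/10.
After stage 1 the state is |-y⟩; P(|-x⟩) = |⟨-x|-y⟩|² = 1/2.
Joint probability = 1/10 × 1/2 = 0.050.

0.050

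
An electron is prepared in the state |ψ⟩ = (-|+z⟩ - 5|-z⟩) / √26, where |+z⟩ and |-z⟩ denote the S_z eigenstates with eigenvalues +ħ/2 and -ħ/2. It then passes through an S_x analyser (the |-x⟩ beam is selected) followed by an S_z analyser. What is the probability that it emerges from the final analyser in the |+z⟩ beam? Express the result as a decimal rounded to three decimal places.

0.154

First analyser (S_x): P(|-x⟩) = |⟨-x|ψ⟩|² = 16/52.
After stage 1 the state is |-x⟩; P(|+z⟩) = |⟨+z|-x⟩|² = 1/2.
Joint probability = 16/52 × 1/2 = 0.154.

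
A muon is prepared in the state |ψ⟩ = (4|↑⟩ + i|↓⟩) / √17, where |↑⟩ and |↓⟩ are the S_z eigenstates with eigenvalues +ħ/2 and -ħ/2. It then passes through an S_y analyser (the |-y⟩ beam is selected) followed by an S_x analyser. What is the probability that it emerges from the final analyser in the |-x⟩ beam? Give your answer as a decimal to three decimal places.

First analyser (S_y): P(|-y⟩) = |⟨-y|ψ⟩|² = 9/34.
After stage 1 the state is |-y⟩; P(|-x⟩) = |⟨-x|-y⟩|² = 1/2.
Joint probability = 9/34 × 1/2 = 0.132.

0.132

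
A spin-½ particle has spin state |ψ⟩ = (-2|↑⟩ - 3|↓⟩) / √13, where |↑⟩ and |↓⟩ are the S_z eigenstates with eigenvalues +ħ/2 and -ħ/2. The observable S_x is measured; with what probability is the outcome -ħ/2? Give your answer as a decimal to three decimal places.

0.038

|-x⟩ = (|↑⟩ - |↓⟩)/√2, so ⟨-x|ψ⟩ = (1) / (√2·√13).
P = |1|² / 26 = 1/26.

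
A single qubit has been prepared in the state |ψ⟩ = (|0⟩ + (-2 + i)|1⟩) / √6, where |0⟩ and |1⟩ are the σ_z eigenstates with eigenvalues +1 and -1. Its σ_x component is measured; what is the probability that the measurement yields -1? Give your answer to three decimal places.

|-x⟩ = (|0⟩ - |1⟩)/√2, so ⟨-x|ψ⟩ = (3 - i) / (√2·√6).
P = |3 - i|² / 12 = 10/12.

0.833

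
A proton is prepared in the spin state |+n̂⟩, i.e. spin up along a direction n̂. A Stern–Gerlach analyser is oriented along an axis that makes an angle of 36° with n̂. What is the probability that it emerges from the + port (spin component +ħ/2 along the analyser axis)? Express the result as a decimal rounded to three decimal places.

0.905

For spin-½, the probability of finding spin-up along an axis at angle θ to the initial spin direction is cos²(θ/2); spin-down is sin²(θ/2).
θ = 36°, so P = cos²(18°) ≈ 0.905.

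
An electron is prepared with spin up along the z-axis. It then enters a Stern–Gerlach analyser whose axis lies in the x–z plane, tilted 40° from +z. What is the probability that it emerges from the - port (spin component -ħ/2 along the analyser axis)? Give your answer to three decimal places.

0.117

For spin-½, the probability of finding spin-up along an axis at angle θ to the initial spin direction is cos²(θ/2); spin-down is sin²(θ/2).
θ = 40°, so P = sin²(20°) ≈ 0.117.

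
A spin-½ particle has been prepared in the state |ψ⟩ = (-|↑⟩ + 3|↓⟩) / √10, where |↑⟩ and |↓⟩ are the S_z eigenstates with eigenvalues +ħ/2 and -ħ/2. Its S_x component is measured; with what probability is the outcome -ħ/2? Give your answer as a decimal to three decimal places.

0.800

|-x⟩ = (|↑⟩ - |↓⟩)/√2, so ⟨-x|ψ⟩ = (-4) / (√2·√10).
P = |-4|² / 20 = 16/20.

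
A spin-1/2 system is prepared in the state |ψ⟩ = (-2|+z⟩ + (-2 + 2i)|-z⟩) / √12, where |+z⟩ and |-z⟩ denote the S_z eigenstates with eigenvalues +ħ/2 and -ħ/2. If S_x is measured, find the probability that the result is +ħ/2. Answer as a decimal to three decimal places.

0.833

|+x⟩ = (|+z⟩ + |-z⟩)/√2, so ⟨+x|ψ⟩ = (-4 + 2i) / (√2·√12).
P = |-4 + 2i|² / 24 = 20/24.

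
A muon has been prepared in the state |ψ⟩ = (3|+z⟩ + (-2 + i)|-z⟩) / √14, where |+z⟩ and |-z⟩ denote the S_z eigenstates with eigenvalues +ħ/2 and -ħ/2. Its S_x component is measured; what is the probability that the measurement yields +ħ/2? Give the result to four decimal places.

0.0714

|+x⟩ = (|+z⟩ + |-z⟩)/√2, so ⟨+x|ψ⟩ = (1 + i) / (√2·√14).
P = |1 + i|² / 28 = 2/28.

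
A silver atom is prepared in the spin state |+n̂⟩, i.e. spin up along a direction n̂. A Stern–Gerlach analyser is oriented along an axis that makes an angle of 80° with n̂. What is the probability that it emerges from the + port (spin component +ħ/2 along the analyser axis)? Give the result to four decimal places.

0.5868

For spin-½, the probability of finding spin-up along an axis at angle θ to the initial spin direction is cos²(θ/2); spin-down is sin²(θ/2).
θ = 80°, so P = cos²(40°) ≈ 0.5868.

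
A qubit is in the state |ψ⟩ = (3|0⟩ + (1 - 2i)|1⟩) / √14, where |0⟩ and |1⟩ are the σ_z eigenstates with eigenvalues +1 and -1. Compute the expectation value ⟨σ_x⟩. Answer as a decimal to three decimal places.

⟨σ_x⟩ = 2 Re(a* b)/(|a|²+|b|²) with a = 3, b = (1 - 2i).
a* b = (3 - 6i), so ⟨σ_x⟩ = 6/14.

0.429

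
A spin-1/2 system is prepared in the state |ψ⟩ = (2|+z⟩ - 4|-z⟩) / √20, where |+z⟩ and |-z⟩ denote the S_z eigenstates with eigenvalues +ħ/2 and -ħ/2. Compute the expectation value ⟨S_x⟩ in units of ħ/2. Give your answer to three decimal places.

-0.800

⟨σ_x⟩ = 2 Re(a* b)/(|a|²+|b|²) with a = 2, b = -4.
a* b = -8, so ⟨σ_x⟩ = -16/20.
⟨S_x⟩ = (ħ/2)·⟨σ_x⟩.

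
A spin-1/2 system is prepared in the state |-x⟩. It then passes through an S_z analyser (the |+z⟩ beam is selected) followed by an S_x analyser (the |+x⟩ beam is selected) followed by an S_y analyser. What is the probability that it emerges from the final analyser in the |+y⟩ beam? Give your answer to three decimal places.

0.125

First analyser (S_z): from |-x⟩, P(|+z⟩) = 1/2.
After stage 1 the state is |+z⟩; P(|+x⟩) = |⟨+x|+z⟩|² = 1/2.
After stage 2 the state is |+x⟩; P(|+y⟩) = |⟨+y|+x⟩|² = 1/2.
Joint probability = 1/2 × 1/2 × 1/2 = 0.125.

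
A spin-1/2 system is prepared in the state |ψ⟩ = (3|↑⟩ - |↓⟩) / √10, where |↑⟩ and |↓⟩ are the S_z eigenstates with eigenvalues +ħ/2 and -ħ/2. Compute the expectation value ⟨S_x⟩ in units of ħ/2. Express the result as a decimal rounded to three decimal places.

-0.600

⟨σ_x⟩ = 2 Re(a* b)/(|a|²+|b|²) with a = 3, b = -1.
a* b = -3, so ⟨σ_x⟩ = -6/10.
⟨S_x⟩ = (ħ/2)·⟨σ_x⟩.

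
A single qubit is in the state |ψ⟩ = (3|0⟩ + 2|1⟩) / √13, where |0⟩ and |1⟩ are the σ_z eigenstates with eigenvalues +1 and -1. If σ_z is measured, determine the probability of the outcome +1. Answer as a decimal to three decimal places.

The +1 outcome corresponds to |0⟩. Its amplitude in |ψ⟩ is 3/√13.
P = |3|² / 13 = 9/13.

0.692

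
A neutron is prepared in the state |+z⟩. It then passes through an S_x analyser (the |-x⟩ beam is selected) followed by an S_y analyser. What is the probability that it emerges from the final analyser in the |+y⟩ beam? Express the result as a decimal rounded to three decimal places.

0.250

First analyser (S_x): from |+z⟩, P(|-x⟩) = 1/2.
After stage 1 the state is |-x⟩; P(|+y⟩) = |⟨+y|-x⟩|² = 1/2.
Joint probability = 1/2 × 1/2 = 0.250.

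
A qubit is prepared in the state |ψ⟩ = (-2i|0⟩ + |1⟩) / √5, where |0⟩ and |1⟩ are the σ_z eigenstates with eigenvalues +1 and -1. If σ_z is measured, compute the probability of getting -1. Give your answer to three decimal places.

The -1 outcome corresponds to |1⟩. Its amplitude in |ψ⟩ is 1/√5.
P = |1|² / 5 = 1/5.

0.200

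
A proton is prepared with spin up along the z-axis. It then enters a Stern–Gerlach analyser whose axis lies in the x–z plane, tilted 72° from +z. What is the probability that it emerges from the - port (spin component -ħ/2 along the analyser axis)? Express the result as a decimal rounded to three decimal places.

0.345

For spin-½, the probability of finding spin-up along an axis at angle θ to the initial spin direction is cos²(θ/2); spin-down is sin²(θ/2).
θ = 72°, so P = sin²(36°) ≈ 0.345.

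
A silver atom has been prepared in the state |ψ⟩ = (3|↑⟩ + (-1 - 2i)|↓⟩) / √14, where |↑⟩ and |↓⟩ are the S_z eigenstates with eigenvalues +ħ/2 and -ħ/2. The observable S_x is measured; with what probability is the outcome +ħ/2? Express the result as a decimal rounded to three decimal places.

|+x⟩ = (|↑⟩ + |↓⟩)/√2, so ⟨+x|ψ⟩ = (2 - 2i) / (√2·√14).
P = |2 - 2i|² / 28 = 8/28.

0.286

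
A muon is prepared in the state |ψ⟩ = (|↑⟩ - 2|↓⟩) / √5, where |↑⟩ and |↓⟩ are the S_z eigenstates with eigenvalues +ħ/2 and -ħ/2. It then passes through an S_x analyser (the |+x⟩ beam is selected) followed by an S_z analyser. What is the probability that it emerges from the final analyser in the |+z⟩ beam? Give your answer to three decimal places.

0.050

First analyser (S_x): P(|+x⟩) = |⟨+x|ψ⟩|² = 1/10.
After stage 1 the state is |+x⟩; P(|+z⟩) = |⟨+z|+x⟩|² = 1/2.
Joint probability = 1/10 × 1/2 = 0.050.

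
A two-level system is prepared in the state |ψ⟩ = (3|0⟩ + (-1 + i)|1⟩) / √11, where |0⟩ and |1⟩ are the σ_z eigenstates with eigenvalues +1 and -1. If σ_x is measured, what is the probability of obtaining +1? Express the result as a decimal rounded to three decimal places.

|+x⟩ = (|0⟩ + |1⟩)/√2, so ⟨+x|ψ⟩ = (2 + i) / (√2·√11).
P = |2 + i|² / 22 = 5/22.

0.227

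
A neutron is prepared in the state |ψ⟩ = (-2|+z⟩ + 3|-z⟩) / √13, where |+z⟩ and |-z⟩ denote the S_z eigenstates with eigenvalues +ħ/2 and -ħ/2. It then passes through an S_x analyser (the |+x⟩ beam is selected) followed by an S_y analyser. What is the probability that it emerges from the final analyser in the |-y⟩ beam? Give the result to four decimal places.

First analyser (S_x): P(|+x⟩) = |⟨+x|ψ⟩|² = 1/26.
After stage 1 the state is |+x⟩; P(|-y⟩) = |⟨-y|+x⟩|² = 1/2.
Joint probability = 1/26 × 1/2 = 0.0192.

0.0192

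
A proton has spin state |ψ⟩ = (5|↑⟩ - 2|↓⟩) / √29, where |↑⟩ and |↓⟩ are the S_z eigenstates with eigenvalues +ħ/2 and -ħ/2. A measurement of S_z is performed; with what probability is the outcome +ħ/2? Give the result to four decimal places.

0.8621

The +ħ/2 outcome corresponds to |↑⟩. Its amplitude in |ψ⟩ is 5/√29.
P = |5|² / 29 = 25/29.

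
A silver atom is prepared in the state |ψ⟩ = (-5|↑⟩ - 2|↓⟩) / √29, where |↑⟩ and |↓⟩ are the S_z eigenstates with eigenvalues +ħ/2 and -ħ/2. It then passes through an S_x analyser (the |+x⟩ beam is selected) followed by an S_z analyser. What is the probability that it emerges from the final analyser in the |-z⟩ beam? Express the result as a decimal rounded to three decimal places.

0.422

First analyser (S_x): P(|+x⟩) = |⟨+x|ψ⟩|² = 49/58.
After stage 1 the state is |+x⟩; P(|-z⟩) = |⟨-z|+x⟩|² = 1/2.
Joint probability = 49/58 × 1/2 = 0.422.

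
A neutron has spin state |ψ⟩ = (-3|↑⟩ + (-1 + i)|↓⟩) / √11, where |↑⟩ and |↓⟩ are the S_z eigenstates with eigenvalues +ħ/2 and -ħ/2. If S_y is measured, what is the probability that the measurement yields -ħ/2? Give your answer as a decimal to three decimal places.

|-y⟩ = (|↑⟩ - i|↓⟩)/√2, so ⟨-y|ψ⟩ = (-4 - i) / (√2·√11).
P = |-4 - i|² / 22 = 17/22.

0.773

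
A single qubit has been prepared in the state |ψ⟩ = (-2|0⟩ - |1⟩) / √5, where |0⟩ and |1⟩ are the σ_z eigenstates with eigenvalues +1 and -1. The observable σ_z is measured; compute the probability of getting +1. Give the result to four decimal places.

The +1 outcome corresponds to |0⟩. Its amplitude in |ψ⟩ is -2/√5.
P = |-2|² / 5 = 4/5.

0.8000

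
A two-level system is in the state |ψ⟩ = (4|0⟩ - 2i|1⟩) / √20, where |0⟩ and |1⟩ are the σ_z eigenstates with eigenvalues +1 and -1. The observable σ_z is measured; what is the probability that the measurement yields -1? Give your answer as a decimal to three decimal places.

0.200

The -1 outcome corresponds to |1⟩. Its amplitude in |ψ⟩ is -2i/√20.
P = |-2i|² / 20 = 4/20.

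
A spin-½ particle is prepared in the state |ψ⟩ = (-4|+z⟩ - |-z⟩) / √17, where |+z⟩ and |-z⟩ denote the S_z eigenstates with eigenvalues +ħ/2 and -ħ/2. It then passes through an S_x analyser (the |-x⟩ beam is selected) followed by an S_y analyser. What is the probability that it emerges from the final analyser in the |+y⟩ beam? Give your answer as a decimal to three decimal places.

0.132

First analyser (S_x): P(|-x⟩) = |⟨-x|ψ⟩|² = 9/34.
After stage 1 the state is |-x⟩; P(|+y⟩) = |⟨+y|-x⟩|² = 1/2.
Joint probability = 9/34 × 1/2 = 0.132.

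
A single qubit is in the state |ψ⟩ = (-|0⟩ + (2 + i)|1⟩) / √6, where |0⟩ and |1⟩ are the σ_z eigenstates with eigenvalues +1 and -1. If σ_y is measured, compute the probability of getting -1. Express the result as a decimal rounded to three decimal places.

0.667

|-y⟩ = (|0⟩ - i|1⟩)/√2, so ⟨-y|ψ⟩ = (-2 + 2i) / (√2·√6).
P = |-2 + 2i|² / 12 = 8/12.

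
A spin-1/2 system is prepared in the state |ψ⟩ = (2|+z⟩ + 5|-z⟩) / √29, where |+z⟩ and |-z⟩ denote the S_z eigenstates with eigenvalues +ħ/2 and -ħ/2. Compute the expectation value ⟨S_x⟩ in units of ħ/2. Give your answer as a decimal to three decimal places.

⟨σ_x⟩ = 2 Re(a* b)/(|a|²+|b|²) with a = 2, b = 5.
a* b = 10, so ⟨σ_x⟩ = 20/29.
⟨S_x⟩ = (ħ/2)·⟨σ_x⟩.

0.690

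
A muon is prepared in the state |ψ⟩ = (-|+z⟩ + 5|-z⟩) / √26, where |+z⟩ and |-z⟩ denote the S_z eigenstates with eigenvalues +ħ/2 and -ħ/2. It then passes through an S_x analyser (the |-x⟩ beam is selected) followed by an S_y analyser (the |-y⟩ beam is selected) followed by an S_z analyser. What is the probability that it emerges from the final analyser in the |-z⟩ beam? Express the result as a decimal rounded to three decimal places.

First analyser (S_x): P(|-x⟩) = |⟨-x|ψ⟩|² = 36/52.
After stage 1 the state is |-x⟩; P(|-y⟩) = |⟨-y|-x⟩|² = 1/2.
After stage 2 the state is |-y⟩; P(|-z⟩) = |⟨-z|-y⟩|² = 1/2.
Joint probability = 36/52 × 1/2 × 1/2 = 0.173.

0.173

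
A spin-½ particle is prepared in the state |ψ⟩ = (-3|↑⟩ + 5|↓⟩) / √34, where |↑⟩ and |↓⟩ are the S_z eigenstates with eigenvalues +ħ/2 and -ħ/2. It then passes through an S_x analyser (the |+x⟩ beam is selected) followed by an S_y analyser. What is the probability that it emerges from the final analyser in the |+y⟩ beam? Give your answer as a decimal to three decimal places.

0.029

First analyser (S_x): P(|+x⟩) = |⟨+x|ψ⟩|² = 4/68.
After stage 1 the state is |+x⟩; P(|+y⟩) = |⟨+y|+x⟩|² = 1/2.
Joint probability = 4/68 × 1/2 = 0.029.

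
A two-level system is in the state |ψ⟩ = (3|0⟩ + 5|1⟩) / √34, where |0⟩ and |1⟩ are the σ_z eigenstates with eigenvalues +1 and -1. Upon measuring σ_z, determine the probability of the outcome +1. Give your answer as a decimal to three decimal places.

0.265

The +1 outcome corresponds to |0⟩. Its amplitude in |ψ⟩ is 3/√34.
P = |3|² / 34 = 9/34.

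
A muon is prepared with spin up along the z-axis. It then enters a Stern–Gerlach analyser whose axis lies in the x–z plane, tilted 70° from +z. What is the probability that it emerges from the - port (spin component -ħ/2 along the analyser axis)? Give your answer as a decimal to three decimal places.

0.329

For spin-½, the probability of finding spin-up along an axis at angle θ to the initial spin direction is cos²(θ/2); spin-down is sin²(θ/2).
θ = 70°, so P = sin²(35°) ≈ 0.329.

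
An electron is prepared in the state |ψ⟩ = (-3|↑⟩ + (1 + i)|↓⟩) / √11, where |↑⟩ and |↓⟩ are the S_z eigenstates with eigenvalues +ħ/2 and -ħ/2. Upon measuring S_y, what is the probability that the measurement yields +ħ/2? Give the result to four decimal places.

|+y⟩ = (|↑⟩ + i|↓⟩)/√2, so ⟨+y|ψ⟩ = (-2 - i) / (√2·√11).
P = |-2 - i|² / 22 = 5/22.

0.2273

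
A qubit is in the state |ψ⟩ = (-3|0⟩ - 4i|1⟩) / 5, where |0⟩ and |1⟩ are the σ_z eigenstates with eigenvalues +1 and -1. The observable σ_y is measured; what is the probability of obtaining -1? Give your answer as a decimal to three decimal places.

|-y⟩ = (|0⟩ - i|1⟩)/√2, so ⟨-y|ψ⟩ = (1) / (√2·5).
P = |1|² / 50 = 1/50.

0.020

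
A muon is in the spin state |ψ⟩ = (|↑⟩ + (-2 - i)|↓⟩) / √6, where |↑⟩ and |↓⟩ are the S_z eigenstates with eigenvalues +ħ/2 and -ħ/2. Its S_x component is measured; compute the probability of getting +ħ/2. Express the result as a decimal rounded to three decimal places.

|+x⟩ = (|↑⟩ + |↓⟩)/√2, so ⟨+x|ψ⟩ = (-1 - i) / (√2·√6).
P = |-1 - i|² / 12 = 2/12.

0.167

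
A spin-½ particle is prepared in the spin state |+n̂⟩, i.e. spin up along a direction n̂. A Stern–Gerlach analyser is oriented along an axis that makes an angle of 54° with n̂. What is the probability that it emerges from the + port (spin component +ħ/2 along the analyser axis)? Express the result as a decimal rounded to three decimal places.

0.794

For spin-½, the probability of finding spin-up along an axis at angle θ to the initial spin direction is cos²(θ/2); spin-down is sin²(θ/2).
θ = 54°, so P = cos²(27°) ≈ 0.794.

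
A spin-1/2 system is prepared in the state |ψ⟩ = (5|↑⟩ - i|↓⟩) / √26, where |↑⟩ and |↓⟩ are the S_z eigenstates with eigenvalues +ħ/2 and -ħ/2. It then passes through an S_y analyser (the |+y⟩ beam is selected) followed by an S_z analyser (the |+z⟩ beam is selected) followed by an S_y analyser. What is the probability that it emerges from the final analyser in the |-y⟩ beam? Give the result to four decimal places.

First analyser (S_y): P(|+y⟩) = |⟨+y|ψ⟩|² = 16/52.
After stage 1 the state is |+y⟩; P(|+z⟩) = |⟨+z|+y⟩|² = 1/2.
After stage 2 the state is |+z⟩; P(|-y⟩) = |⟨-y|+z⟩|² = 1/2.
Joint probability = 16/52 × 1/2 × 1/2 = 0.0769.

0.0769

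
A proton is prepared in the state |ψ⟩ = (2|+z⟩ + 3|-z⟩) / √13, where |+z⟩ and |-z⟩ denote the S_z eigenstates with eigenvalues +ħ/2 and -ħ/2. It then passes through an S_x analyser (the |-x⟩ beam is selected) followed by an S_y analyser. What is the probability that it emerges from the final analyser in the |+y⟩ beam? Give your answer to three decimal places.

First analyser (S_x): P(|-x⟩) = |⟨-x|ψ⟩|² = 1/26.
After stage 1 the state is |-x⟩; P(|+y⟩) = |⟨+y|-x⟩|² = 1/2.
Joint probability = 1/26 × 1/2 = 0.019.

0.019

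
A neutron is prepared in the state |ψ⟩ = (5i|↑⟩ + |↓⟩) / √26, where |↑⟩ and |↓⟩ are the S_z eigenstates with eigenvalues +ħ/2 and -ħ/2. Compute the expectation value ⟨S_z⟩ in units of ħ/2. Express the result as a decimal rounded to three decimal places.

⟨σ_z⟩ = |a|² - |b|² divided by |a|²+|b|², with a, b the |↑⟩, |↓⟩ amplitudes.
= (25 - 1)/26 = 24/26.
⟨S_z⟩ = (ħ/2)·⟨σ_z⟩.

0.923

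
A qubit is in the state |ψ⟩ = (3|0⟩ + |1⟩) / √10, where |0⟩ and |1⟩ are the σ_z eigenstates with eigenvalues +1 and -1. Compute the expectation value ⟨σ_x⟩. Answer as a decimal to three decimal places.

0.600

⟨σ_x⟩ = 2 Re(a* b)/(|a|²+|b|²) with a = 3, b = 1.
a* b = 3, so ⟨σ_x⟩ = 6/10.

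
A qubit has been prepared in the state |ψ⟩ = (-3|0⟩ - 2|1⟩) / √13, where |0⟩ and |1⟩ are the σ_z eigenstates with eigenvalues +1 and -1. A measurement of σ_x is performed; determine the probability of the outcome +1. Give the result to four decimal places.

0.9615

|+x⟩ = (|0⟩ + |1⟩)/√2, so ⟨+x|ψ⟩ = (-5) / (√2·√13).
P = |-5|² / 26 = 25/26.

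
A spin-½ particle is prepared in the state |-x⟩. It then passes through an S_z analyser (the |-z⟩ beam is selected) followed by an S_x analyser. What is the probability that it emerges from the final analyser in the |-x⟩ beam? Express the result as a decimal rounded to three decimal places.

0.250

First analyser (S_z): from |-x⟩, P(|-z⟩) = 1/2.
After stage 1 the state is |-z⟩; P(|-x⟩) = |⟨-x|-z⟩|² = 1/2.
Joint probability = 1/2 × 1/2 = 0.250.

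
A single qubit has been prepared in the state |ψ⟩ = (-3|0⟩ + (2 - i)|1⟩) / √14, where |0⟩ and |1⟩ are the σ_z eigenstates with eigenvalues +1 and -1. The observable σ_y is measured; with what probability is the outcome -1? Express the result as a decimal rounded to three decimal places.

|-y⟩ = (|0⟩ - i|1⟩)/√2, so ⟨-y|ψ⟩ = (-2 + 2i) / (√2·√14).
P = |-2 + 2i|² / 28 = 8/28.

0.286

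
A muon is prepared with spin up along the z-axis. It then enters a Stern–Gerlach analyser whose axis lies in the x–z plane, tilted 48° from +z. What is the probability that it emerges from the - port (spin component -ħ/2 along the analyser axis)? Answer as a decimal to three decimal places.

0.165

For spin-½, the probability of finding spin-up along an axis at angle θ to the initial spin direction is cos²(θ/2); spin-down is sin²(θ/2).
θ = 48°, so P = sin²(24°) ≈ 0.165.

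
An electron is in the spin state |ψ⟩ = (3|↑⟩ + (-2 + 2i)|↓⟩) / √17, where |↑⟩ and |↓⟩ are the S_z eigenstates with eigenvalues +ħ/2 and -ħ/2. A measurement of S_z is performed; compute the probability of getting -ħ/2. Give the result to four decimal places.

The -ħ/2 outcome corresponds to |↓⟩. Its amplitude in |ψ⟩ is (-2 + 2i)/√17.
P = |-2 + 2i|² / 17 = 8/17.

0.4706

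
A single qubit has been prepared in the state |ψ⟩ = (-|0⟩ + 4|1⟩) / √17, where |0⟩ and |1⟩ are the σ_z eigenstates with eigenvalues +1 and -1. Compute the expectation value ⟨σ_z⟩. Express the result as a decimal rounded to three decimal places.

-0.882

⟨σ_z⟩ = |a|² - |b|² divided by |a|²+|b|², with a, b the |0⟩, |1⟩ amplitudes.
= (1 - 16)/17 = -15/17.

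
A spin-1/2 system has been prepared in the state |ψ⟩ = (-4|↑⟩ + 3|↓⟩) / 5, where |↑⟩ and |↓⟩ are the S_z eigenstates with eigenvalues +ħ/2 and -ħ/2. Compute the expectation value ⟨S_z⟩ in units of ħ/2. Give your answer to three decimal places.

0.280

⟨σ_z⟩ = |a|² - |b|² divided by |a|²+|b|², with a, b the |↑⟩, |↓⟩ amplitudes.
= (16 - 9)/25 = 7/25.
⟨S_z⟩ = (ħ/2)·⟨σ_z⟩.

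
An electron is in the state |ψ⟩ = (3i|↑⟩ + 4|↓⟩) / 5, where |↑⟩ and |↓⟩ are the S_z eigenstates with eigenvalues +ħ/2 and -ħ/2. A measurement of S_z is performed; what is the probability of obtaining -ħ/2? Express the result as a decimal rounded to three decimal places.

The -ħ/2 outcome corresponds to |↓⟩. Its amplitude in |ψ⟩ is 4/5.
P = |4|² / 25 = 16/25.

0.640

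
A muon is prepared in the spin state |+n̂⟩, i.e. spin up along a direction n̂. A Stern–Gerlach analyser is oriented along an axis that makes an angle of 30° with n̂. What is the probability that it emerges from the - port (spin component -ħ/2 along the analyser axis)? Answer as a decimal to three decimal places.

For spin-½, the probability of finding spin-up along an axis at angle θ to the initial spin direction is cos²(θ/2); spin-down is sin²(θ/2).
θ = 30°, so P = sin²(15°) ≈ 0.067.

0.067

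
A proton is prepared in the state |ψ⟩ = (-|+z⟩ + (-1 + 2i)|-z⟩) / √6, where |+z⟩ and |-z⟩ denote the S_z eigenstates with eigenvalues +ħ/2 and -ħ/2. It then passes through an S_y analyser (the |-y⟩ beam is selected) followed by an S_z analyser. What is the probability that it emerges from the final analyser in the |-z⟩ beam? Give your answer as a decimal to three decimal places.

0.417

First analyser (S_y): P(|-y⟩) = |⟨-y|ψ⟩|² = 10/12.
After stage 1 the state is |-y⟩; P(|-z⟩) = |⟨-z|-y⟩|² = 1/2.
Joint probability = 10/12 × 1/2 = 0.417.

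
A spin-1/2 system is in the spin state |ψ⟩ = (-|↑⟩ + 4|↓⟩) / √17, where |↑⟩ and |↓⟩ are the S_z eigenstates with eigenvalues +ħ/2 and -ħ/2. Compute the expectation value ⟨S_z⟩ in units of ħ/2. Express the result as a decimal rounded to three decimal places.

-0.882

⟨σ_z⟩ = |a|² - |b|² divided by |a|²+|b|², with a, b the |↑⟩, |↓⟩ amplitudes.
= (1 - 16)/17 = -15/17.
⟨S_z⟩ = (ħ/2)·⟨σ_z⟩.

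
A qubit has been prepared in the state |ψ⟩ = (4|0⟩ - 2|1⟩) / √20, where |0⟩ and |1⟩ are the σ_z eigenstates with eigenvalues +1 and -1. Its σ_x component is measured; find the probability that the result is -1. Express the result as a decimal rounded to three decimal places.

0.900

|-x⟩ = (|0⟩ - |1⟩)/√2, so ⟨-x|ψ⟩ = (6) / (√2·√20).
P = |6|² / 40 = 36/40.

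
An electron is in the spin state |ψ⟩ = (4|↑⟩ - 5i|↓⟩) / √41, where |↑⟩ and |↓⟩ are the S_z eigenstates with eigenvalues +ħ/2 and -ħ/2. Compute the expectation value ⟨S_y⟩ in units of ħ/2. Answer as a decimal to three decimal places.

-0.976

⟨σ_y⟩ = 2 Im(a* b)/(|a|²+|b|²) with a = 4, b = -5i.
a* b = -20i, so ⟨σ_y⟩ = -40/41.
⟨S_y⟩ = (ħ/2)·⟨σ_y⟩.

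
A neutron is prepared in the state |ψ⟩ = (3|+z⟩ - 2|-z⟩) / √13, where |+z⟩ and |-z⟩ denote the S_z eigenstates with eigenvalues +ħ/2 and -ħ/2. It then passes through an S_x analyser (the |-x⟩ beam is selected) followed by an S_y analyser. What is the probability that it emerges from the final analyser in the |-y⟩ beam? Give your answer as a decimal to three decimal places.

First analyser (S_x): P(|-x⟩) = |⟨-x|ψ⟩|² = 25/26.
After stage 1 the state is |-x⟩; P(|-y⟩) = |⟨-y|-x⟩|² = 1/2.
Joint probability = 25/26 × 1/2 = 0.481.

0.481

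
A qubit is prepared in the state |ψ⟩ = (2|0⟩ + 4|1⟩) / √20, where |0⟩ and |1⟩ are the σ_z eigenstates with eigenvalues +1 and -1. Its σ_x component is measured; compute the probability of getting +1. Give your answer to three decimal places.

|+x⟩ = (|0⟩ + |1⟩)/√2, so ⟨+x|ψ⟩ = (6) / (√2·√20).
P = |6|² / 40 = 36/40.

0.900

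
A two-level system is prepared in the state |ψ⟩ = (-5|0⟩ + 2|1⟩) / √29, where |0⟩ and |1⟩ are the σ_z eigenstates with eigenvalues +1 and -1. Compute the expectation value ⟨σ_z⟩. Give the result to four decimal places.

0.7241

⟨σ_z⟩ = |a|² - |b|² divided by |a|²+|b|², with a, b the |0⟩, |1⟩ amplitudes.
= (25 - 4)/29 = 21/29.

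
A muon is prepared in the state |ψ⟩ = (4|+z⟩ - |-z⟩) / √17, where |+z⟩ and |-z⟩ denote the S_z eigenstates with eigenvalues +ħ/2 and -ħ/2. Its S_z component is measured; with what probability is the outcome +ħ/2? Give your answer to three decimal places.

The +ħ/2 outcome corresponds to |+z⟩. Its amplitude in |ψ⟩ is 4/√17.
P = |4|² / 17 = 16/17.

0.941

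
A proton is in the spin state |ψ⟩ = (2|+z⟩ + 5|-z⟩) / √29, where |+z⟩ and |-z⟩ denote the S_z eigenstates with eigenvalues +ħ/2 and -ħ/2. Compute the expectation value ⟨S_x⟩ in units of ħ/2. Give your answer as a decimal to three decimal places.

⟨σ_x⟩ = 2 Re(a* b)/(|a|²+|b|²) with a = 2, b = 5.
a* b = 10, so ⟨σ_x⟩ = 20/29.
⟨S_x⟩ = (ħ/2)·⟨σ_x⟩.

0.690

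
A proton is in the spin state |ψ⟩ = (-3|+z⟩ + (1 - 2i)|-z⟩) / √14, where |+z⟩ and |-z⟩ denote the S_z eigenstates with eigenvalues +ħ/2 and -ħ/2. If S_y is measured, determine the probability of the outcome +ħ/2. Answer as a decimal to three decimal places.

|+y⟩ = (|+z⟩ + i|-z⟩)/√2, so ⟨+y|ψ⟩ = (-5 - i) / (√2·√14).
P = |-5 - i|² / 28 = 26/28.

0.929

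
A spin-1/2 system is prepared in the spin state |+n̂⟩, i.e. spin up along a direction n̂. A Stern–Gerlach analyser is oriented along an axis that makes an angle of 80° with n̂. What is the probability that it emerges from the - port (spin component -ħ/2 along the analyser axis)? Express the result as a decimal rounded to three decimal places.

For spin-½, the probability of finding spin-up along an axis at angle θ to the initial spin direction is cos²(θ/2); spin-down is sin²(θ/2).
θ = 80°, so P = sin²(40°) ≈ 0.413.

0.413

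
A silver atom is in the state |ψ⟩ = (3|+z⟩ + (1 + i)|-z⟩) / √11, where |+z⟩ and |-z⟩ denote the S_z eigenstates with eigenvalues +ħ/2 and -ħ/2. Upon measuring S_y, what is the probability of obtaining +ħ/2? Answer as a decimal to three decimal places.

0.773

|+y⟩ = (|+z⟩ + i|-z⟩)/√2, so ⟨+y|ψ⟩ = (4 - i) / (√2·√11).
P = |4 - i|² / 22 = 17/22.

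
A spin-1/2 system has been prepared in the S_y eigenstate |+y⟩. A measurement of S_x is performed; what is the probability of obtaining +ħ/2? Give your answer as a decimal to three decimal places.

In the S_z basis, |+y⟩ = (|+z⟩ + i|-z⟩)/√2 and |+x⟩ = (|+z⟩ + |-z⟩)/√2.
|⟨+x|+y⟩|² = 1/2.

0.500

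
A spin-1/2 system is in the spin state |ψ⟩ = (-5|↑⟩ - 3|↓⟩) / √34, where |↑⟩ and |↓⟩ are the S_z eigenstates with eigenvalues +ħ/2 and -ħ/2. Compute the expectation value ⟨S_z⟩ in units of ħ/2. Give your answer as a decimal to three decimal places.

0.471

⟨σ_z⟩ = |a|² - |b|² divided by |a|²+|b|², with a, b the |↑⟩, |↓⟩ amplitudes.
= (25 - 9)/34 = 16/34.
⟨S_z⟩ = (ħ/2)·⟨σ_z⟩.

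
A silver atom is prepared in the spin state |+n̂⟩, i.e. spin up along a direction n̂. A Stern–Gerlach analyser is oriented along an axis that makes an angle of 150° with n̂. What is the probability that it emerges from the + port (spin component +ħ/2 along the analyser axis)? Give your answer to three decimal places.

For spin-½, the probability of finding spin-up along an axis at angle θ to the initial spin direction is cos²(θ/2); spin-down is sin²(θ/2).
θ = 150°, so P = cos²(75°) ≈ 0.067.

0.067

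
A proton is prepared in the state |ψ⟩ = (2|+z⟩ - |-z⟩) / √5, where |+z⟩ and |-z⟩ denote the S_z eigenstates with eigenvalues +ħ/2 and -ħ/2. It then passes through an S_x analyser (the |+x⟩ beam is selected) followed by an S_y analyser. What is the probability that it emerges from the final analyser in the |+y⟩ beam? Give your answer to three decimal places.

First analyser (S_x): P(|+x⟩) = |⟨+x|ψ⟩|² = 1/10.
After stage 1 the state is |+x⟩; P(|+y⟩) = |⟨+y|+x⟩|² = 1/2.
Joint probability = 1/10 × 1/2 = 0.050.

0.050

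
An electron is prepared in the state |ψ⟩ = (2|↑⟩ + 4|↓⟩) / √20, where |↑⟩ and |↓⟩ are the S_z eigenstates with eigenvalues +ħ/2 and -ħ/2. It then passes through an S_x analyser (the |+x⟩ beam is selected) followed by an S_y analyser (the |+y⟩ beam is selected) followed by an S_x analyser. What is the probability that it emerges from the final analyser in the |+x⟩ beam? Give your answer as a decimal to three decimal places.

First analyser (S_x): P(|+x⟩) = |⟨+x|ψ⟩|² = 36/40.
After stage 1 the state is |+x⟩; P(|+y⟩) = |⟨+y|+x⟩|² = 1/2.
After stage 2 the state is |+y⟩; P(|+x⟩) = |⟨+x|+y⟩|² = 1/2.
Joint probability = 36/40 × 1/2 × 1/2 = 0.225.

0.225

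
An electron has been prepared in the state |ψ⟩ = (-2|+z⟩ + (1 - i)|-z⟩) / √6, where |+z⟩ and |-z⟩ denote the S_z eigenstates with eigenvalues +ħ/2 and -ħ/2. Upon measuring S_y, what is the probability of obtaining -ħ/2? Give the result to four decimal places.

0.1667

|-y⟩ = (|+z⟩ - i|-z⟩)/√2, so ⟨-y|ψ⟩ = (-1 + i) / (√2·√6).
P = |-1 + i|² / 12 = 2/12.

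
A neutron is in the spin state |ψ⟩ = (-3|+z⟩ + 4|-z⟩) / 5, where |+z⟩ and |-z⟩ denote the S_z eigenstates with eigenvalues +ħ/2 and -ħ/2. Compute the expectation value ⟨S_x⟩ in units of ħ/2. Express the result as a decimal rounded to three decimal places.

⟨σ_x⟩ = 2 Re(a* b)/(|a|²+|b|²) with a = -3, b = 4.
a* b = -12, so ⟨σ_x⟩ = -24/25.
⟨S_x⟩ = (ħ/2)·⟨σ_x⟩.

-0.960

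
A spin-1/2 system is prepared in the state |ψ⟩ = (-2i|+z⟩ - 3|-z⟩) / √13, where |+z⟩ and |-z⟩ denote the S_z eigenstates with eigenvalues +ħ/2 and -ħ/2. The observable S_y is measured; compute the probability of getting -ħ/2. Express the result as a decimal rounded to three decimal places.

0.962

|-y⟩ = (|+z⟩ - i|-z⟩)/√2, so ⟨-y|ψ⟩ = (-5i) / (√2·√13).
P = |-5i|² / 26 = 25/26.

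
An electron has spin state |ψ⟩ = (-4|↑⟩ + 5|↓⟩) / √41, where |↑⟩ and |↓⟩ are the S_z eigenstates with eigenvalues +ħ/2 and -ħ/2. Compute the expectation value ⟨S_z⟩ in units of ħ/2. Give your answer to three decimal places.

-0.220

⟨σ_z⟩ = |a|² - |b|² divided by |a|²+|b|², with a, b the |↑⟩, |↓⟩ amplitudes.
= (16 - 25)/41 = -9/41.
⟨S_z⟩ = (ħ/2)·⟨σ_z⟩.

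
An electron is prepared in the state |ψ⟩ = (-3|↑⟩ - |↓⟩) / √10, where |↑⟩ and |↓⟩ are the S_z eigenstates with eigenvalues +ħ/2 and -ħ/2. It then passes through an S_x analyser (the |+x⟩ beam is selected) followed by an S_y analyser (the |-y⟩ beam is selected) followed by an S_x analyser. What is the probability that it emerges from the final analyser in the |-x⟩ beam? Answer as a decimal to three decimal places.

0.200

First analyser (S_x): P(|+x⟩) = |⟨+x|ψ⟩|² = 16/20.
After stage 1 the state is |+x⟩; P(|-y⟩) = |⟨-y|+x⟩|² = 1/2.
After stage 2 the state is |-y⟩; P(|-x⟩) = |⟨-x|-y⟩|² = 1/2.
Joint probability = 16/20 × 1/2 × 1/2 = 0.200.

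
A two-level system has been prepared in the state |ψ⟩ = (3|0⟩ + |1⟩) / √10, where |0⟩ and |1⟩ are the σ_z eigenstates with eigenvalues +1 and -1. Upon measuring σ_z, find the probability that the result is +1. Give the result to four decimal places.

0.9000

The +1 outcome corresponds to |0⟩. Its amplitude in |ψ⟩ is 3/√10.
P = |3|² / 10 = 9/10.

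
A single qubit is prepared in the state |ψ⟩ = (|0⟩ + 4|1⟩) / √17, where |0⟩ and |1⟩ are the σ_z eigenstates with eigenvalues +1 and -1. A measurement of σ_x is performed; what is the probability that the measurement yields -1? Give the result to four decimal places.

0.2647

|-x⟩ = (|0⟩ - |1⟩)/√2, so ⟨-x|ψ⟩ = (-3) / (√2·√17).
P = |-3|² / 34 = 9/34.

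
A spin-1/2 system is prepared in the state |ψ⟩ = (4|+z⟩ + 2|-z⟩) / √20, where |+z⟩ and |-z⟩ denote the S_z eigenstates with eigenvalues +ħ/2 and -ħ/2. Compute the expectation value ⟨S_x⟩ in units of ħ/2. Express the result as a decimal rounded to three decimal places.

⟨σ_x⟩ = 2 Re(a* b)/(|a|²+|b|²) with a = 4, b = 2.
a* b = 8, so ⟨σ_x⟩ = 16/20.
⟨S_x⟩ = (ħ/2)·⟨σ_x⟩.

0.800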